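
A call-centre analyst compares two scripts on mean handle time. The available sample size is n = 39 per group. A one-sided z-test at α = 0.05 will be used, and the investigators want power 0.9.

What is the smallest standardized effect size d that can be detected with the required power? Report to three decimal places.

Need Φ(δ − 1.645) = 0.9, so δ = 1.645 + 1.282 = 2.926.
δ = d·√(n/2) ⇒ d = δ/√(n/2) = 2.926/√(39/2) = 0.6627.

d ≈ 0.663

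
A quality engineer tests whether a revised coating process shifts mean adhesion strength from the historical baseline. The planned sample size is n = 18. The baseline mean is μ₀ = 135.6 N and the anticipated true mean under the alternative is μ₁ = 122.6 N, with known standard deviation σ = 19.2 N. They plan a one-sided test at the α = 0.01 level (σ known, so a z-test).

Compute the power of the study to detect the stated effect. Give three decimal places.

Standardized effect: d = |μ₁ − μ₀| / σ = |122.6 − 135.6| / 19.2 = 0.6771
Noncentrality parameter: δ = d·√n = 0.6771 × √18 = 2.8726
Critical value for a one-sided test at α = 0.01: z_α = 2.326.
Power = Φ(δ − 2.326) = Φ(0.546) = 0.7076.

Power ≈ 0.708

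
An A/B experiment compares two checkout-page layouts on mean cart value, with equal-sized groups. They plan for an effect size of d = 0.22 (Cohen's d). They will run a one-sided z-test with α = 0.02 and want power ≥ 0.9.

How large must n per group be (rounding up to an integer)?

n = 460 per group

Set Φ(δ − 2.054) = 0.9; then δ − 2.054 = Φ⁻¹(0.9) = 1.282, giving δ = 3.335.
δ = d·√(n/2) ⇒ n = 2(δ/d)² = 2 × (3.335 / 0.22)² = 459.68.
Rounding up, n = 460 per group.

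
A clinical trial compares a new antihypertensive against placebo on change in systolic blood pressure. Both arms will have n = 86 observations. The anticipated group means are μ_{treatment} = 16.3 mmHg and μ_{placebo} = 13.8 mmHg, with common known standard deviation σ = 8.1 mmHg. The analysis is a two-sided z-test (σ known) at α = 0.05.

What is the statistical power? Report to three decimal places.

Standardized effect: d = |μ_{treatment} − μ_{placebo}| / σ = |16.3 − 13.8| / 8.1 = 0.3086
Noncentrality parameter: δ = d·√(n/2) = 0.3086 × √(86/2) = 2.0239
Critical value for a two-sided test at α = 0.05: z_{α/2} = 1.960.
Power = Φ(δ − 1.960) + Φ(−δ − 1.960) = Φ(0.064) + Φ(-3.984) = 0.5255 + 0.0000 = 0.5255.

Power ≈ 0.526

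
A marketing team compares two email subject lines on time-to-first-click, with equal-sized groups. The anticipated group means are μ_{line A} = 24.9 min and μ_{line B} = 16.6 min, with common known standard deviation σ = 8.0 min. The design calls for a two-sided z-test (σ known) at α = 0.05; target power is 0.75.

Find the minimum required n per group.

Standardized effect: d = |μ_{line A} − μ_{line B}| / σ = |24.9 − 16.6| / 8.0 = 1.0375
Set Φ(δ − 1.960) = 0.75; then δ − 1.960 = Φ⁻¹(0.75) = 0.674, giving δ = 2.634.
(For δ > 0 the lower-tail rejection region contributes negligibly to power, so the one-term inversion is standard.)
δ = d·√(n/2) ⇒ n = 2(δ/d)² = 2 × (2.634 / 1.0375)² = 12.90.
Rounding up, n = 13 per group.

n = 13 per group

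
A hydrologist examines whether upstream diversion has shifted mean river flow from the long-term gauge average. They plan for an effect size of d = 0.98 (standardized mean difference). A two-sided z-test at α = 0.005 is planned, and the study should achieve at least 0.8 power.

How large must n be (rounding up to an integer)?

For power 0.8 need Φ(δ − z_{0.0025}) = 0.8, so δ = z_{0.0025} + z_{0.20} = 2.807 + 0.842 = 3.649.
(Ignoring the negligible lower-tail rejection probability gives the usual closed-form inversion.)
δ = d·√n ⇒ n = (δ/d)² = (3.649 / 0.98)² = 13.86.
Round up to the next whole unit.

n = 14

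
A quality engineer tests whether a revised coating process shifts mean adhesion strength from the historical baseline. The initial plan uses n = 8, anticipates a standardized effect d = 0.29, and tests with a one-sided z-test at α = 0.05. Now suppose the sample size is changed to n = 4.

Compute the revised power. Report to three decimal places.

Power ≈ 0.143

With n = 4: δ = d·√n = 0.29 × √4 = 0.5800. Critical value z_{0.05} = 1.645.
Revised power = Φ(δ − 1.645) = Φ(-1.065) = 0.1435.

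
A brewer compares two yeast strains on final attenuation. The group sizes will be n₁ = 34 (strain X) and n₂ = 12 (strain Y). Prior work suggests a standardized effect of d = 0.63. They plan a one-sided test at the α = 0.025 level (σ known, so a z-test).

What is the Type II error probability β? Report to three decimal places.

β ≈ 0.533

Noncentrality parameter: δ = d / √(1/n₁ + 1/n₂) = 0.63 / √(1/34 + 1/12) = 1.8763
Critical value for a one-sided test at α = 0.025: z_α = 1.960.
Power = Φ(δ − 1.960) = Φ(-0.084) = 0.4666.
Type II error: β = 1 − power = 1 − 0.4666 = 0.5334.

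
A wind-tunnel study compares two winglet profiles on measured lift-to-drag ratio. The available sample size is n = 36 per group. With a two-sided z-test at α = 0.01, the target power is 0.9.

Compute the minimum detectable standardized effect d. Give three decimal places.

d ≈ 0.909

Required noncentrality: δ = z_{0.005} + z_{0.10} = 2.576 + 1.282 = 3.857.
(Lower-tail contribution to power is negligible for δ > 0.)
δ = d·√(n/2) ⇒ d = δ/√(n/2) = 3.857/√(36/2) = 0.9092.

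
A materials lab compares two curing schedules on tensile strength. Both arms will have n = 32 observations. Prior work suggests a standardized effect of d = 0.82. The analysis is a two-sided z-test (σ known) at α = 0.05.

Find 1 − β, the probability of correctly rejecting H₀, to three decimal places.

Power ≈ 0.907

Noncentrality parameter: δ = d·√(n/2) = 0.82 × √(32/2) = 3.2800
Critical value for a two-sided test at α = 0.05: z_{α/2} = 1.960.
Power = Φ(δ − 1.960) + Φ(−δ − 1.960) = Φ(1.320) + Φ(-5.240) = 0.9066 + 0.0000 = 0.9066.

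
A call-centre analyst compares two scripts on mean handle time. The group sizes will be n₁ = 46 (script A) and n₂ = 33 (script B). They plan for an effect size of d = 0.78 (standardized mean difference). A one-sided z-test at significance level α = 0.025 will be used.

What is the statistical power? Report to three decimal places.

Noncentrality parameter: λ = d / √(1/n₁ + 1/n₂) = 0.78 / √(1/46 + 1/33) = 3.4191
One-sided α = 0.025 → critical value z_{0.025} = 1.960.
Power = P(Z > 1.960 − λ) = Φ(1.459) = 0.9277.

Power ≈ 0.928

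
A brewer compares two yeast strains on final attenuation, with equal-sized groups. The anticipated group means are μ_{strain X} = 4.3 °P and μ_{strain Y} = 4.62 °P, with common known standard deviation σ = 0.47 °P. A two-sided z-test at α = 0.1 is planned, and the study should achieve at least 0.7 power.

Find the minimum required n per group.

Standardized effect: d = |μ_{strain X} − μ_{strain Y}| / σ = |4.3 − 4.62| / 0.47 = 0.6809
Set Φ(δ − 1.645) = 0.7; then δ − 1.645 = Φ⁻¹(0.7) = 0.524, giving δ = 2.169.
(Ignoring the negligible lower-tail rejection probability gives the usual closed-form inversion.)
δ = d·√(n/2) ⇒ n = 2(δ/d)² = 2 × (2.169 / 0.6809)² = 20.30.
Rounding up, n = 21 per group.

n = 21 per group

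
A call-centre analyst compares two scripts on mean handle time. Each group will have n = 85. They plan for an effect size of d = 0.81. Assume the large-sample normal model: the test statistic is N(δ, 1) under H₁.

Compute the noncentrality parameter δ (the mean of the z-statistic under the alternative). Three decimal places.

δ ≈ 5.281

δ = d·√(n/2) = 0.81 × √(85/2) = 5.2806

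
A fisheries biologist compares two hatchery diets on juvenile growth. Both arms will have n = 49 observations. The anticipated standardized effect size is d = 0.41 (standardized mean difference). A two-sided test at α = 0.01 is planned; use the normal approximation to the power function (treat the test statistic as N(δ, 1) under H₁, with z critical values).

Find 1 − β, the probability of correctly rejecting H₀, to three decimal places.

Power ≈ 0.292

Noncentrality parameter: λ = d·√(n/2) = 0.41 × √(49/2) = 2.0294
Two-sided α = 0.01 → critical value z_{0.005} = 2.576.
Power = Φ(λ − 2.576) + Φ(−λ − 2.576) = Φ(-0.546) + Φ(-4.605) = 0.2924 + 0.0000 = 0.2924.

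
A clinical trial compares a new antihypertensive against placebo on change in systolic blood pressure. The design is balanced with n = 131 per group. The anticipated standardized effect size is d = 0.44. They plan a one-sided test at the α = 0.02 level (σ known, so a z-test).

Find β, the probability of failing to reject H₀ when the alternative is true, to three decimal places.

Noncentrality parameter: δ = d·√(n/2) = 0.44 × √(131/2) = 3.5610
Critical value for a one-sided test at α = 0.02: z_α = 2.054.
Power = Φ(δ − 2.054) = Φ(1.507) = 0.9341.
Type II error: β = 1 − power = 1 − 0.9341 = 0.0659.

β ≈ 0.066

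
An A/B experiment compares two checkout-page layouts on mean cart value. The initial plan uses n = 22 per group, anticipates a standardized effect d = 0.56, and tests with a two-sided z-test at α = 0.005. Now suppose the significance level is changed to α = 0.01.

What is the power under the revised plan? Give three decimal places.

Power ≈ 0.236

δ = d·√(n/2) = 0.56 × √(22/2) = 1.8573 (unchanged). New critical value: z_{0.005} = 2.576.
Revised power = Φ(δ − 2.576) + Φ(−δ − 2.576) = Φ(-0.719) + Φ(-4.433) = 0.2362 + 0.0000 = 0.2362.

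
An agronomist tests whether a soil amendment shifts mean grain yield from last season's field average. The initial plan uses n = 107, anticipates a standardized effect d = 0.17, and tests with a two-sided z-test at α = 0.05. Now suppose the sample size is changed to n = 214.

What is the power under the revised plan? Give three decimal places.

With n = 214: δ = d·√n = 0.17 × √214 = 2.4869. Critical value z_{0.025} = 1.960.
Revised power = Φ(δ − 1.960) + Φ(−δ − 1.960) = Φ(0.527) + Φ(-4.447) = 0.7009 + 0.0000 = 0.7009.

Power ≈ 0.701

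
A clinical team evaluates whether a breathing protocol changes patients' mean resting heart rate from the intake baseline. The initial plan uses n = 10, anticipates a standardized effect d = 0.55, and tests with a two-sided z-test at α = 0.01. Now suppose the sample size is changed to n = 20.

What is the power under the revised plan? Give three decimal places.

With n = 20: δ = d·√n = 0.55 × √20 = 2.4597. Critical value z_{0.005} = 2.576.
Revised power = Φ(δ − 2.576) + Φ(−δ − 2.576) = Φ(-0.116) + Φ(-5.036) = 0.4538 + 0.0000 = 0.4538.

Power ≈ 0.454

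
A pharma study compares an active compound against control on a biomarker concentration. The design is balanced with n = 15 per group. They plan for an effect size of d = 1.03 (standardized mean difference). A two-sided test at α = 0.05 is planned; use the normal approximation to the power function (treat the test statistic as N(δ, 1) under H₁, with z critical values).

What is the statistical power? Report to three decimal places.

Power ≈ 0.805

Noncentrality parameter: λ = d·√(n/2) = 1.03 × √(15/2) = 2.8208
Critical value for a two-sided test at α = 0.05: z_{α/2} = 1.960.
Power = Φ(λ − 1.960) + Φ(−λ − 1.960) = Φ(0.861) + Φ(-4.781) = 0.8053 + 0.0000 = 0.8053.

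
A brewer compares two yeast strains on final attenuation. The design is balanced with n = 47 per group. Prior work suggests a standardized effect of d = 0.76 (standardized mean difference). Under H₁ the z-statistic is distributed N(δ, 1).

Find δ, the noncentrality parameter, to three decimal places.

δ = d·√(n/2) = 0.76 × √(47/2) = 3.6842

δ ≈ 3.684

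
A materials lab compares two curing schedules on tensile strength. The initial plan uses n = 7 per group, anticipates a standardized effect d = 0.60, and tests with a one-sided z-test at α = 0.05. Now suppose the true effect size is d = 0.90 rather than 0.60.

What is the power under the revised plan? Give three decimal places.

Power ≈ 0.516

With d = 0.90: δ = d·√(n/2) = 0.90 × √(7/2) = 1.6837. Critical value z_{0.05} = 1.645.
Revised power = Φ(δ − 1.645) = Φ(0.039) = 0.5155.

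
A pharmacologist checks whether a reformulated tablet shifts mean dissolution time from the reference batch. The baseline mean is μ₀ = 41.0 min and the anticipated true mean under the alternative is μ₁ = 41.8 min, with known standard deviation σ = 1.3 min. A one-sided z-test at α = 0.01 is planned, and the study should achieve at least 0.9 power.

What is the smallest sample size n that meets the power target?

n = 35

Standardized effect: d = |μ₁ − μ₀| / σ = |41.8 − 41.0| / 1.3 = 0.6154
For power 0.9 need Φ(δ − z_{0.01}) = 0.9, so δ = z_{0.01} + z_{0.10} = 2.326 + 1.282 = 3.608.
δ = d·√n ⇒ n = (δ/d)² = (3.608 / 0.6154)² = 34.37.
Rounding up, n = 35.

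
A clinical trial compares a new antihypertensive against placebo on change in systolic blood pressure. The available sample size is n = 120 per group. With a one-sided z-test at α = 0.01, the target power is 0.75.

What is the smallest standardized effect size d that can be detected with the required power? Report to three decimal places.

d ≈ 0.387

Need Φ(δ − 2.326) = 0.75, so δ = 2.326 + 0.674 = 3.001.
δ = d·√(n/2) ⇒ d = δ/√(n/2) = 3.001/√(120/2) = 0.3874.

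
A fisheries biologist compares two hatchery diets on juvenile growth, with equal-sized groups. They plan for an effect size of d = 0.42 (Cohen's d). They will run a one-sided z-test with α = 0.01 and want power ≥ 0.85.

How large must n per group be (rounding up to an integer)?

n = 129 per group

For power 0.85 need Φ(δ − z_{0.01}) = 0.85, so δ = z_{0.01} + z_{0.15} = 2.326 + 1.036 = 3.363.
δ = d·√(n/2) ⇒ n = 2(δ/d)² = 2 × (3.363 / 0.42)² = 128.21.
Rounding up, n = 129 per group.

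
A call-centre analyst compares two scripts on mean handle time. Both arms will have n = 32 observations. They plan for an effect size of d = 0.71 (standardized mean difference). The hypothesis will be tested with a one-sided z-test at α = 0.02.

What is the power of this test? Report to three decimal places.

Noncentrality parameter: δ = d·√(n/2) = 0.71 × √(32/2) = 2.8400
Critical value for a one-sided test at α = 0.02: z_α = 2.054.
Power = Φ(δ − 2.054) = Φ(0.786) = 0.7841.

Power ≈ 0.784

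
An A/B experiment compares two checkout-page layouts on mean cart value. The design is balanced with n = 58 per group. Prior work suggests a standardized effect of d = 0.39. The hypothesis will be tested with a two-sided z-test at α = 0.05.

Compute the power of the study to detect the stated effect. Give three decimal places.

Noncentrality parameter: δ = d·√(n/2) = 0.39 × √(58/2) = 2.1002
Two-sided α = 0.05 → critical value z_{0.025} = 1.960.
Power = Φ(δ − 1.960) + Φ(−δ − 1.960) = Φ(0.140) + Φ(-4.060) = 0.5558 + 0.0000 = 0.5558.

Power ≈ 0.556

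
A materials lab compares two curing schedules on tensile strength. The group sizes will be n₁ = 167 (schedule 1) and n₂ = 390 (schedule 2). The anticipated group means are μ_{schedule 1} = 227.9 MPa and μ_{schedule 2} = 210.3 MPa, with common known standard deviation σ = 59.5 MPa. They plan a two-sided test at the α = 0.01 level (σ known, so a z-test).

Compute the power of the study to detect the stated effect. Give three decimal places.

Power ≈ 0.733

Standardized effect: d = |μ_{schedule 1} − μ_{schedule 2}| / σ = |227.9 − 210.3| / 59.5 = 0.2958
Noncentrality parameter: δ = d / √(1/n₁ + 1/n₂) = 0.2958 / √(1/167 + 1/390) = 3.1986
Critical value for a two-sided test at α = 0.01: z_{α/2} = 2.576.
Power = Φ(δ − 2.576) + Φ(−δ − 2.576) = Φ(0.623) + Φ(-5.774) = 0.7333 + 0.0000 = 0.7333.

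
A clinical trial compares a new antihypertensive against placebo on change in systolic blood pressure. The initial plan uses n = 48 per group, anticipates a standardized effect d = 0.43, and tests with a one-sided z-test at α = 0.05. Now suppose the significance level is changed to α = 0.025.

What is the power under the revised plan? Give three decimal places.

Power ≈ 0.558

δ = d·√(n/2) = 0.43 × √(48/2) = 2.1066 (unchanged). New critical value: z_{0.025} = 1.960.
Revised power = Φ(δ − 1.960) = Φ(0.147) = 0.5583.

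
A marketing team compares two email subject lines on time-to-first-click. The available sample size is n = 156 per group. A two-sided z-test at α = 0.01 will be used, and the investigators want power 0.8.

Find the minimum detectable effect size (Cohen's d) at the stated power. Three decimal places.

d ≈ 0.387

Required noncentrality: δ = z_{0.005} + z_{0.20} = 2.576 + 0.842 = 3.417.
(The second rejection-region term Φ(−δ − z_{α/2}) is negligible and dropped.)
δ = d·√(n/2) ⇒ d = δ/√(n/2) = 3.417/√(156/2) = 0.3870.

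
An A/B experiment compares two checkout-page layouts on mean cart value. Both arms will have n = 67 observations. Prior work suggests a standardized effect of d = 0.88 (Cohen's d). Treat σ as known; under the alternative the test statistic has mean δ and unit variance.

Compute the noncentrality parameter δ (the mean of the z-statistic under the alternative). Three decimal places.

δ ≈ 5.093

The noncentrality parameter scales effect size by the design's sample-size factor: δ = d·√(n/2) = 0.88 × √(67/2) = 5.0934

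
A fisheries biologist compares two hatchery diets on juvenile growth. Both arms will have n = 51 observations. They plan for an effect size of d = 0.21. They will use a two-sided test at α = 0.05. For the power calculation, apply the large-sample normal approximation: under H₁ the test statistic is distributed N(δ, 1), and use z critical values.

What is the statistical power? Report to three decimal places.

Noncentrality parameter: δ = d·√(n/2) = 0.21 × √(51/2) = 1.0604
Critical value for a two-sided test at α = 0.05: z_{α/2} = 1.960.
Power = Φ(δ − 1.960) + Φ(−δ − 1.960) = Φ(-0.900) + Φ(-3.020) = 0.1842 + 0.0013 = 0.1855.

Power ≈ 0.185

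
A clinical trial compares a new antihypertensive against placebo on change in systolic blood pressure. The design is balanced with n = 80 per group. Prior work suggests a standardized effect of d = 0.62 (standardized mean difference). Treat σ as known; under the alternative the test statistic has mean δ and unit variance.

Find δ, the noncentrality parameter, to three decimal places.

δ = d·√(n/2) = 0.62 × √(80/2) = 3.9212

δ ≈ 3.921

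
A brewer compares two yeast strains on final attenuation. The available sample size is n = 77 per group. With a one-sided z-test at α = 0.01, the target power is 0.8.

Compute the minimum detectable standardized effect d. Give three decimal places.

Need Φ(δ − 2.326) = 0.8, so δ = 2.326 + 0.842 = 3.168.
δ = d·√(n/2) ⇒ d = δ/√(n/2) = 3.168/√(77/2) = 0.5106.

d ≈ 0.511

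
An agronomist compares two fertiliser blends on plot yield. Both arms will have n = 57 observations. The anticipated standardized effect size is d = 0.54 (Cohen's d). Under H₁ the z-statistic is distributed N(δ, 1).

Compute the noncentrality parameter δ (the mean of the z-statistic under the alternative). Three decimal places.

δ ≈ 2.883

The noncentrality parameter scales effect size by the design's sample-size factor: δ = d·√(n/2) = 0.54 × √(57/2) = 2.8828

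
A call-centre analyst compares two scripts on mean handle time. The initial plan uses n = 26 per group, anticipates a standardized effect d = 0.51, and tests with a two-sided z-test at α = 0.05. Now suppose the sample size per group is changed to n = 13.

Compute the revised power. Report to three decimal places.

Power ≈ 0.255

With n = 13 per group: δ = d·√(n/2) = 0.51 × √(13/2) = 1.3002. Critical value z_{0.025} = 1.960.
Revised power = Φ(δ − 1.960) + Φ(−δ − 1.960) = Φ(-0.660) + Φ(-3.260) = 0.2547 + 0.0006 = 0.2553.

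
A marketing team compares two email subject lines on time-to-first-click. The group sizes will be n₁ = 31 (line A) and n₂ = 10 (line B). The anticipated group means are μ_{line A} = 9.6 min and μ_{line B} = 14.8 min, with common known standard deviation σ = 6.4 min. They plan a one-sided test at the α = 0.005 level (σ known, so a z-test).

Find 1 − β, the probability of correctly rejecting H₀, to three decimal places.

Power ≈ 0.366

Standardized effect: d = |μ_{line A} − μ_{line B}| / σ = |9.6 − 14.8| / 6.4 = 0.8125
Noncentrality parameter: δ = d / √(1/n₁ + 1/n₂) = 0.8125 / √(1/31 + 1/10) = 2.2341
One-sided α = 0.005 → critical value z_{0.005} = 2.576.
Power = P(Z > 2.576 − δ) = Φ(-0.342) = 0.3663.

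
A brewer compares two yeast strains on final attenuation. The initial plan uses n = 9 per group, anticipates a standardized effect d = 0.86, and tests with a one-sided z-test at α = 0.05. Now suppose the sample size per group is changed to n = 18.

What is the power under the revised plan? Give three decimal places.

With n = 18 per group: δ = d·√(n/2) = 0.86 × √(18/2) = 2.5800. Critical value z_{0.05} = 1.645.
Revised power = Φ(δ − 1.645) = Φ(0.935) = 0.8251.

Power ≈ 0.825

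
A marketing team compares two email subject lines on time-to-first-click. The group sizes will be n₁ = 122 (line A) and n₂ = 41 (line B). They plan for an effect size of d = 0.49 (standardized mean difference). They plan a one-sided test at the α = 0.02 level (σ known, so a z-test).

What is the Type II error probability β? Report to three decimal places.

β ≈ 0.254

Noncentrality parameter: λ = d / √(1/n₁ + 1/n₂) = 0.49 / √(1/122 + 1/41) = 2.7144
One-sided α = 0.02 → critical value z_{0.02} = 2.054.
Power = P(Z > 2.054 − λ) = Φ(0.661) = 0.7456.
Type II error: β = 1 − power = 1 − 0.7456 = 0.2544.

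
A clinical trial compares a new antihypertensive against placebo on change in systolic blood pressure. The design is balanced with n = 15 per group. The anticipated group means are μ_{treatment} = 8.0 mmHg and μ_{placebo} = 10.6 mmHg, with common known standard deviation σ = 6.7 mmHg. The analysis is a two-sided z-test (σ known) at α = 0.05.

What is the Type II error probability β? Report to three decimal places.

Standardized effect: d = |μ_{treatment} − μ_{placebo}| / σ = |8.0 − 10.6| / 6.7 = 0.3881
Noncentrality parameter: δ = d·√(n/2) = 0.3881 × √(15/2) = 1.0627
Two-sided α = 0.05 → critical value z_{0.025} = 1.960.
Power = Φ(δ − 1.960) + Φ(−δ − 1.960) = Φ(-0.897) + Φ(-3.023) = 0.1848 + 0.0013 = 0.1861.
Type II error: β = 1 − power = 1 − 0.1861 = 0.8139.

β ≈ 0.814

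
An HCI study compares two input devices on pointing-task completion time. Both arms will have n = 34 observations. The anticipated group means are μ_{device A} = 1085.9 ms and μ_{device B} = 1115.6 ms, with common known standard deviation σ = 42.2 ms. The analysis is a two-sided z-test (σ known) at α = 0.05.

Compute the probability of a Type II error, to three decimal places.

β ≈ 0.173

Standardized effect: d = |μ_{device A} − μ_{device B}| / σ = |1085.9 − 1115.6| / 42.2 = 0.7038
Noncentrality parameter: δ = d·√(n/2) = 0.7038 × √(34/2) = 2.9018
Two-sided α = 0.05 → critical value z_{0.025} = 1.960.
Power = Φ(δ − 1.960) + Φ(−δ − 1.960) = Φ(0.942) + Φ(-4.862) = 0.8269 + 0.0000 = 0.8269.
Type II error: β = 1 − power = 1 − 0.8269 = 0.1731.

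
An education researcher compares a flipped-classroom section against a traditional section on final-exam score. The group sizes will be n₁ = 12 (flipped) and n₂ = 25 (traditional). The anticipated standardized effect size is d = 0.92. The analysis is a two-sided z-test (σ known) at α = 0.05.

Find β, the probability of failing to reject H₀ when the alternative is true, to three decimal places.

Noncentrality parameter: δ = d / √(1/n₁ + 1/n₂) = 0.92 / √(1/12 + 1/25) = 2.6197
Critical value for a two-sided test at α = 0.05: z_{α/2} = 1.960.
Power = Φ(δ − 1.960) + Φ(−δ − 1.960) = Φ(0.660) + Φ(-4.580) = 0.7453 + 0.0000 = 0.7453.
Type II error: β = 1 − power = 1 − 0.7453 = 0.2547.

β ≈ 0.255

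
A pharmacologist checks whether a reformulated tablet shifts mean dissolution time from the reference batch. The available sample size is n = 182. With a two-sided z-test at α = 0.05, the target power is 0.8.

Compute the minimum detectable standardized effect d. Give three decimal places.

d ≈ 0.208

Need Φ(δ − 1.960) = 0.8, so δ = 1.960 + 0.842 = 2.802.
(The second rejection-region term Φ(−δ − z_{α/2}) is negligible and dropped.)
δ = d·√n ⇒ d = δ/√n = 2.802/√182 = 0.2077.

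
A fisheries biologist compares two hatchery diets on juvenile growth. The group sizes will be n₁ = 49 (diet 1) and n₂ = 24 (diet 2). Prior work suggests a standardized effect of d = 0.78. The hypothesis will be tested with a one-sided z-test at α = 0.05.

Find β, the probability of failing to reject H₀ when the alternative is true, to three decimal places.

Noncentrality parameter: λ = d / √(1/n₁ + 1/n₂) = 0.78 / √(1/49 + 1/24) = 3.1307
One-sided α = 0.05 → critical value z_{0.05} = 1.645.
Power = Φ(λ − 1.645) = Φ(1.486) = 0.9313.
Type II error: β = 1 − power = 1 − 0.9313 = 0.0687.

β ≈ 0.069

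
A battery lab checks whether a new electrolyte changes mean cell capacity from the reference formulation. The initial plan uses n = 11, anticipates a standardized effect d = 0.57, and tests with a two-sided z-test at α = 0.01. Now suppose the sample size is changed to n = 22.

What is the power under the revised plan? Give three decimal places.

Power ≈ 0.539

With n = 22: δ = d·√n = 0.57 × √22 = 2.6735. Critical value z_{0.005} = 2.576.
Revised power = Φ(δ − 2.576) + Φ(−δ − 2.576) = Φ(0.098) + Φ(-5.249) = 0.5389 + 0.0000 = 0.5389.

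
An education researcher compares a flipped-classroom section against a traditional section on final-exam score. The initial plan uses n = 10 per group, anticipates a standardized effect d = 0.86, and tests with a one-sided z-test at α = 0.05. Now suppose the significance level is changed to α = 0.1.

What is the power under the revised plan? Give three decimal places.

Power ≈ 0.739

δ = d·√(n/2) = 0.86 × √(10/2) = 1.9230 (unchanged). New critical value: z_{0.1} = 1.282.
Revised power = P(Z > 1.282 − δ) = Φ(0.641) = 0.7394.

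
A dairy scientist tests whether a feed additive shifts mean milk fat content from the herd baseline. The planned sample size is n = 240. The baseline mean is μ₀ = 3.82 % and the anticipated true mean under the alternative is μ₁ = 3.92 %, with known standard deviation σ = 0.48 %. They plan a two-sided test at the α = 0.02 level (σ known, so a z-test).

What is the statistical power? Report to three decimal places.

Standardized effect: d = |μ₁ − μ₀| / σ = |3.92 − 3.82| / 0.48 = 0.2083
Noncentrality parameter: δ = d·√n = 0.2083 × √240 = 3.2275
Two-sided α = 0.02 → critical value z_{0.01} = 2.326.
Power = Φ(δ − 2.326) + Φ(−δ − 2.326) = Φ(0.901) + Φ(-5.554) = 0.8162 + 0.0000 = 0.8162.

Power ≈ 0.816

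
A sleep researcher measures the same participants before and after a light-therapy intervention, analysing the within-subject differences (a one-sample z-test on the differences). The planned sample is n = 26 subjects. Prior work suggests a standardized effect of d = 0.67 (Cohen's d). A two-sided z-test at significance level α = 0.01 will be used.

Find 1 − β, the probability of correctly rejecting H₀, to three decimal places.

Power ≈ 0.800

Noncentrality parameter: δ = d·√n = 0.67 × √26 = 3.4163
Two-sided α = 0.01 → critical value z_{0.005} = 2.576.
Power = Φ(δ − 2.576) + Φ(−δ − 2.576) = Φ(0.841) + Φ(-5.992) = 0.7997 + 0.0000 = 0.7997.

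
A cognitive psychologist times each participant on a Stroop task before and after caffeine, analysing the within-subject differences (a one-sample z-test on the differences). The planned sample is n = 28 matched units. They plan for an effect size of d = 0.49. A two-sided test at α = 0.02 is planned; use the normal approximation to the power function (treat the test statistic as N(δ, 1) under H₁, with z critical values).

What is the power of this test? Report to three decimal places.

Power ≈ 0.605

Noncentrality parameter: δ = d·√n = 0.49 × √28 = 2.5928
Two-sided α = 0.02 → critical value z_{0.01} = 2.326.
Power = Φ(δ − 2.326) + Φ(−δ − 2.326) = Φ(0.266) + Φ(-4.919) = 0.6051 + 0.0000 = 0.6051.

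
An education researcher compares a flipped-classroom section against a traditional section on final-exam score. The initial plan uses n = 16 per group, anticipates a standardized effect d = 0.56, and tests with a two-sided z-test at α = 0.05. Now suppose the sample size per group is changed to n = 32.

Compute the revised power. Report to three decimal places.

Power ≈ 0.610

With n = 32 per group: δ = d·√(n/2) = 0.56 × √(32/2) = 2.2400. Critical value z_{0.025} = 1.960.
Revised power = Φ(δ − 1.960) + Φ(−δ − 1.960) = Φ(0.280) + Φ(-4.200) = 0.6103 + 0.0000 = 0.6103.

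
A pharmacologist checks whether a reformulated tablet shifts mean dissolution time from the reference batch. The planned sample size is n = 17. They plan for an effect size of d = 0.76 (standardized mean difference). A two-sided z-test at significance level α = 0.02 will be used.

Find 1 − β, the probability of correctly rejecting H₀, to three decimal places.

Noncentrality parameter: δ = d·√n = 0.76 × √17 = 3.1336
Two-sided α = 0.02 → critical value z_{0.01} = 2.326.
Power = Φ(δ − 2.326) + Φ(−δ − 2.326) = Φ(0.807) + Φ(-5.460) = 0.7902 + 0.0000 = 0.7902.

Power ≈ 0.790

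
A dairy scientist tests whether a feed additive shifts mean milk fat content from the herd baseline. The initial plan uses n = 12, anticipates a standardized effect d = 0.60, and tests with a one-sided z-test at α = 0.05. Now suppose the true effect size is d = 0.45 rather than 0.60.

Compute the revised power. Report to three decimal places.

With d = 0.45: δ = d·√n = 0.45 × √12 = 1.5588. Critical value z_{0.05} = 1.645.
Revised power = P(Z > 1.645 − δ) = Φ(-0.086) = 0.4657.

Power ≈ 0.466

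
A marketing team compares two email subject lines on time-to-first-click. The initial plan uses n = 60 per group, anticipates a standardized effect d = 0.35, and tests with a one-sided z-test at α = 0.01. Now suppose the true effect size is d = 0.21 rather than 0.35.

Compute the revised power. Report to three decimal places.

With d = 0.21: δ = d·√(n/2) = 0.21 × √(60/2) = 1.1502. Critical value z_{0.01} = 2.326.
Revised power = Φ(δ − 2.326) = Φ(-1.176) = 0.1198.

Power ≈ 0.120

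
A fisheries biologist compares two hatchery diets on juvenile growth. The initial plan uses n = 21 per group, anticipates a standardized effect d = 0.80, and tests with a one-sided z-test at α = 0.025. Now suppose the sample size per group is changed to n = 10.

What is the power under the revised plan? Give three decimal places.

Power ≈ 0.432

With n = 10 per group: δ = d·√(n/2) = 0.80 × √(10/2) = 1.7889. Critical value z_{0.025} = 1.960.
Revised power = P(Z > 1.960 − δ) = Φ(-0.171) = 0.4321.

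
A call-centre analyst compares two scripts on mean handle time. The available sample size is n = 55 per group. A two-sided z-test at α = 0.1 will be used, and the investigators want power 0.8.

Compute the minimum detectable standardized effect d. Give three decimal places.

Required noncentrality: δ = z_{0.05} + z_{0.20} = 1.645 + 0.842 = 2.486.
(Lower-tail contribution to power is negligible for δ > 0.)
δ = d·√(n/2) ⇒ d = δ/√(n/2) = 2.486/√(55/2) = 0.4742.

d ≈ 0.474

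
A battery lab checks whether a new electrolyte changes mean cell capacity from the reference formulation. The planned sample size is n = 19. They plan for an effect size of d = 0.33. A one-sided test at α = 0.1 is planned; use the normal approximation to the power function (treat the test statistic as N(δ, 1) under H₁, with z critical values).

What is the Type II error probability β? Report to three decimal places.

Noncentrality parameter: δ = d·√n = 0.33 × √19 = 1.4384
One-sided α = 0.1 → critical value z_{0.1} = 1.282.
Power = P(Z > 1.282 − δ) = Φ(0.157) = 0.5623.
Type II error: β = 1 − power = 1 − 0.5623 = 0.4377.

β ≈ 0.438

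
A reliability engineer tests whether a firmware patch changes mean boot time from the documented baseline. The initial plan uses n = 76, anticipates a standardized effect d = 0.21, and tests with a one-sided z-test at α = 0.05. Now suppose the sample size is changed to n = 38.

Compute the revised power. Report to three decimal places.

With n = 38: δ = d·√n = 0.21 × √38 = 1.2945. Critical value z_{0.05} = 1.645.
Revised power = Φ(δ − 1.645) = Φ(-0.350) = 0.3630.

Power ≈ 0.363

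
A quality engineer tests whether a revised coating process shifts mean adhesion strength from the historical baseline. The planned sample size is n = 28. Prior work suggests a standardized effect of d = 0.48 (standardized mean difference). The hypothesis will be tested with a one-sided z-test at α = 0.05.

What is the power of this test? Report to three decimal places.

Noncentrality parameter: δ = d·√n = 0.48 × √28 = 2.5399
One-sided α = 0.05 → critical value z_{0.05} = 1.645.
Power = Φ(δ − 1.645) = Φ(0.895) = 0.8146.

Power ≈ 0.815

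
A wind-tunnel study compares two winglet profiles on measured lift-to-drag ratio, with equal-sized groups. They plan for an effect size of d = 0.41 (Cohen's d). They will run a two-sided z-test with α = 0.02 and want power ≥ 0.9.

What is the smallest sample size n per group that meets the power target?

n = 155 per group

For power 0.9 need Φ(δ − z_{0.01}) = 0.9, so δ = z_{0.01} + z_{0.10} = 2.326 + 1.282 = 3.608.
(The Φ(−δ − z_{α/2}) term is vanishingly small for δ > 0 and is dropped in the standard sample-size formula.)
δ = d·√(n/2) ⇒ n = 2(δ/d)² = 2 × (3.608 / 0.41)² = 154.87.
Round up to the next whole unit.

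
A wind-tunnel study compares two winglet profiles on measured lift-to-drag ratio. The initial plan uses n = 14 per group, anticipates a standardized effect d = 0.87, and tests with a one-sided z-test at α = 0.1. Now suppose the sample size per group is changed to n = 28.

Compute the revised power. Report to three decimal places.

Power ≈ 0.976

With n = 28 per group: δ = d·√(n/2) = 0.87 × √(28/2) = 3.2552. Critical value z_{0.1} = 1.282.
Revised power = Φ(δ − 1.282) = Φ(1.974) = 0.9758.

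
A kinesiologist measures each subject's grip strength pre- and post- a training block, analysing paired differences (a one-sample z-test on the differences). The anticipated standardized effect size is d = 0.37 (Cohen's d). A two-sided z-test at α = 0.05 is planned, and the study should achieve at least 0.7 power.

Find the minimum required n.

n = 46

For power 0.7 need Φ(δ − z_{0.025}) = 0.7, so δ = z_{0.025} + z_{0.30} = 1.960 + 0.524 = 2.484.
(For δ > 0 the lower-tail rejection region contributes negligibly to power, so the one-term inversion is standard.)
δ = d·√n ⇒ n = (δ/d)² = (2.484 / 0.37)² = 45.08.
Round up to the next whole unit.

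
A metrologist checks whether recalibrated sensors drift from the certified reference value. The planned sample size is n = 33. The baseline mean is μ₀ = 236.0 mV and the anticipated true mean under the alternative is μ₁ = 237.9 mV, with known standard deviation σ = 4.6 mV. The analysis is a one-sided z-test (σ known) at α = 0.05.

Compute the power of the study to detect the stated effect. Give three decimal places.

Standardized effect: d = |μ₁ − μ₀| / σ = |237.9 − 236.0| / 4.6 = 0.4130
Noncentrality parameter: δ = d·√n = 0.4130 × √33 = 2.3728
Critical value for a one-sided test at α = 0.05: z_α = 1.645.
Power = Φ(δ − 1.645) = Φ(0.728) = 0.7667.

Power ≈ 0.767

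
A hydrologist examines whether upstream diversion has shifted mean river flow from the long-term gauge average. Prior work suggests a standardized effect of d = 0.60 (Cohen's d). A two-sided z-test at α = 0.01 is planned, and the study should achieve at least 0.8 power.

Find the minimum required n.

n = 33

For power 0.8 need Φ(δ − z_{0.005}) = 0.8, so δ = z_{0.005} + z_{0.20} = 2.576 + 0.842 = 3.417.
(The Φ(−δ − z_{α/2}) term is vanishingly small for δ > 0 and is dropped in the standard sample-size formula.)
δ = d·√n ⇒ n = (δ/d)² = (3.417 / 0.60)² = 32.44.
Rounding up, n = 33.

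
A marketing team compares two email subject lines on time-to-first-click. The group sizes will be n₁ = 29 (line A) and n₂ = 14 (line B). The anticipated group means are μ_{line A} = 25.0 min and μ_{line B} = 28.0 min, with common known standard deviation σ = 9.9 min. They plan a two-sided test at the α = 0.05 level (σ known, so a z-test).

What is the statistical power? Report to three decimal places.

Power ≈ 0.154

Standardized effect: d = |μ_{line A} − μ_{line B}| / σ = |25.0 − 28.0| / 9.9 = 0.3030
Noncentrality parameter: λ = d / √(1/n₁ + 1/n₂) = 0.3030 / √(1/29 + 1/14) = 0.9311
Two-sided α = 0.05 → critical value z_{0.025} = 1.960.
Power = Φ(λ − 1.960) + Φ(−λ − 1.960) = Φ(-1.029) + Φ(-2.891) = 0.1518 + 0.0019 = 0.1537.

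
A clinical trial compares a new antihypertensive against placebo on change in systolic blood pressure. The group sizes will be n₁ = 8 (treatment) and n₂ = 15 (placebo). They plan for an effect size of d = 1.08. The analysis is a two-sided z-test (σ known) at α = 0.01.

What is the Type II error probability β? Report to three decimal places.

Noncentrality parameter: δ = d / √(1/n₁ + 1/n₂) = 1.08 / √(1/8 + 1/15) = 2.4669
Two-sided α = 0.01 → critical value z_{0.005} = 2.576.
Power = Φ(δ − 2.576) + Φ(−δ − 2.576) = Φ(-0.109) + Φ(-5.043) = 0.4566 + 0.0000 = 0.4566.
Type II error: β = 1 − power = 1 − 0.4566 = 0.5434.

β ≈ 0.543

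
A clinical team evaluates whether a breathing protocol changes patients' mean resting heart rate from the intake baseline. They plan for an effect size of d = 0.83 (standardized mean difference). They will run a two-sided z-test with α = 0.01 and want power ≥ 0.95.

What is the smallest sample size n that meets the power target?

n = 26

For power 0.95 need Φ(δ − z_{0.005}) = 0.95, so δ = z_{0.005} + z_{0.05} = 2.576 + 1.645 = 4.221.
(For δ > 0 the lower-tail rejection region contributes negligibly to power, so the one-term inversion is standard.)
δ = d·√n ⇒ n = (δ/d)² = (4.221 / 0.83)² = 25.86.
Rounding up, n = 26.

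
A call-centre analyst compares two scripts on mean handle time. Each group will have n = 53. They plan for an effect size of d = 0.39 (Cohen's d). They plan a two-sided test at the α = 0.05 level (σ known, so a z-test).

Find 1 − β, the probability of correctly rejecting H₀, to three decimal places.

Power ≈ 0.519

Noncentrality parameter: δ = d·√(n/2) = 0.39 × √(53/2) = 2.0076
Critical value for a two-sided test at α = 0.05: z_{α/2} = 1.960.
Power = Φ(δ − 1.960) + Φ(−δ − 1.960) = Φ(0.048) + Φ(-3.968) = 0.5190 + 0.0000 = 0.5191.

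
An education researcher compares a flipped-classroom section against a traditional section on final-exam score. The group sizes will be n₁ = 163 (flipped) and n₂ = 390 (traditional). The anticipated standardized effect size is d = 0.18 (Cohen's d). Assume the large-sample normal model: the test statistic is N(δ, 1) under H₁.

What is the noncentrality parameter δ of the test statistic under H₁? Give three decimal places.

δ ≈ 1.930

δ = d / √(1/n₁ + 1/n₂) = 0.18 / √(1/163 + 1/390) = 1.9299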